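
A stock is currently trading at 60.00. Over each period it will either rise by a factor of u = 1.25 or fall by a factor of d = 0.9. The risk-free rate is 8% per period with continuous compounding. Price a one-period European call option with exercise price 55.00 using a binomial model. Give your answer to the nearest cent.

9.67

Risk-neutral probability p = (e^0.08 − 0.9)/(1.25 − 0.9) = 0.1833/0.3500 = 0.5237
Terminal stock prices: S_u = 75, S_d = 54
Terminal payoffs (S − K): max(20, 0) = 20, max(-1, 0) = 0
Node 0 (S = 60): V_0 = e^(−0.08)·[0.5237·20.0000 + 0.4763·0.0000] = 9.6683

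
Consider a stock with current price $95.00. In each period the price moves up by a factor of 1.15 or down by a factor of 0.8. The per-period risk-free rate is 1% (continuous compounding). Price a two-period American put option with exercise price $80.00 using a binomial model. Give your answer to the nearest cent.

Risk-neutral probability p = (e^0.01 − 0.8)/(1.15 − 0.8) = 0.2101/0.3500 = 0.6001
Terminal stock prices: S_uu = 125.6, S_ud = 87.4, S_dd = 60.8
Terminal payoffs (K − S): max(-45.64, 0) = 0, max(-7.4, 0) = 0, max(19.2, 0) = 19.2
Node u (S = 109.2): continuation = e^(−0.01)·[0.6001·0.0000 + 0.3999·0.0000] = 0.0000; exercise value = 0.0000 ≤ continuation, so V_u = 0.0000
Node d (S = 76): continuation = e^(−0.01)·[0.6001·0.0000 + 0.3999·19.2000] = 7.6009; exercise value = 4.0000 ≤ continuation, so V_d = 7.6009
Node 0 (S = 95): continuation = e^(−0.01)·[0.6001·0.0000 + 0.3999·7.6009] = 3.0090; exercise value = 0.0000 ≤ continuation, so V_0 = 3.0090

$3.01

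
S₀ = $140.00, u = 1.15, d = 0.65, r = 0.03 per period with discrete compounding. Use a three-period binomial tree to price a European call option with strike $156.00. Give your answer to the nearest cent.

Risk-neutral probability p = (1 + 0.03 − 0.65)/(1.15 − 0.65) = 0.3800/0.5000 = 0.7600
Terminal stock prices: S_uuu = 212.9, S_uud = 120.3, S_udd = 68.02, S_ddd = 38.45
Terminal payoffs (S − K): max(56.92, 0) = 56.92, max(-35.65, 0) = 0, max(-87.98, 0) = 0, max(-117.6, 0) = 0
Node uu (S = 185.1): V_uu = 1/1.03·[0.7600·56.9225 + 0.2400·0.0000] = 42.0011
Node ud (S = 104.7): V_ud = 1/1.03·[0.7600·0.0000 + 0.2400·0.0000] = 0.0000
Node dd (S = 59.15): V_dd = 1/1.03·[0.7600·0.0000 + 0.2400·0.0000] = 0.0000
Node u (S = 161): V_u = 1/1.03·[0.7600·42.0011 + 0.2400·0.0000] = 30.9911
Node d (S = 91): V_d = 1/1.03·[0.7600·0.0000 + 0.2400·0.0000] = 0.0000
Node 0 (S = 140): V_0 = 1/1.03·[0.7600·30.9911 + 0.2400·0.0000] = 22.8672

$22.87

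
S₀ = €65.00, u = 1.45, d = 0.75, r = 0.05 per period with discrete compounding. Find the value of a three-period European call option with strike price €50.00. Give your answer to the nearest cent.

Risk-neutral probability p = (1 + 0.05 − 0.75)/(1.45 − 0.75) = 0.3000/0.7000 = 0.4286
Terminal stock prices: S_uuu = 198.2, S_uud = 102.5, S_udd = 53.02, S_ddd = 27.42
Terminal payoffs (S − K): max(148.2, 0) = 148.2, max(52.5, 0) = 52.5, max(3.016, 0) = 3.016, max(-22.58, 0) = 0
Node uu (S = 136.7): V_uu = 1/1.05·[0.4286·148.1606 + 0.5714·52.4969] = 89.0435
Node ud (S = 70.69): V_ud = 1/1.05·[0.4286·52.4969 + 0.5714·3.0156] = 23.0685
Node dd (S = 36.56): V_dd = 1/1.05·[0.4286·3.0156 + 0.5714·0.0000] = 1.2309
Node u (S = 94.25): V_u = 1/1.05·[0.4286·89.0435 + 0.5714·23.0685] = 48.8985
Node d (S = 48.75): V_d = 1/1.05·[0.4286·23.0685 + 0.5714·1.2309] = 10.0856
Node 0 (S = 65): V_0 = 1/1.05·[0.4286·48.8985 + 0.5714·10.0856] = 25.4473

€25.45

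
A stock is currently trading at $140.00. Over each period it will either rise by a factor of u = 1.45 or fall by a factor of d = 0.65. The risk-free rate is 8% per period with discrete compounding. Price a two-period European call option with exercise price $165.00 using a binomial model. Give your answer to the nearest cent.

Risk-neutral probability p = (1 + 0.08 − 0.65)/(1.45 − 0.65) = 0.4300/0.8000 = 0.5375
Terminal stock prices: S_uu = 294.4, S_ud = 132, S_dd = 59.15
Terminal payoffs (S − K): max(129.4, 0) = 129.4, max(-33.05, 0) = 0, max(-105.8, 0) = 0
Node u (S = 203): V_u = 1/1.08·[0.5375·129.3500 + 0.4625·0.0000] = 64.3756
Node d (S = 91): V_d = 1/1.08·[0.5375·0.0000 + 0.4625·0.0000] = 0.0000
Node 0 (S = 140): V_0 = 1/1.08·[0.5375·64.3756 + 0.4625·0.0000] = 32.0388

$32.04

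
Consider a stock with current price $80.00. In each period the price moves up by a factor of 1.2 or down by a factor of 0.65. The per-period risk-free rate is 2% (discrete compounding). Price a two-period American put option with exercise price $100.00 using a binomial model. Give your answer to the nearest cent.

$23.36

Risk-neutral probability p = (1 + 0.02 − 0.65)/(1.2 − 0.65) = 0.3700/0.5500 = 0.6727
Terminal stock prices: S_uu = 115.2, S_ud = 62.4, S_dd = 33.8
Terminal payoffs (K − S): max(-15.2, 0) = 0, max(37.6, 0) = 37.6, max(66.2, 0) = 66.2
Node u (S = 96): continuation = 1/1.02·[0.6727·0.0000 + 0.3273·37.6000] = 12.0642; exercise value = 4.0000 ≤ continuation, so V_u = 12.0642
Node d (S = 52): continuation = 1/1.02·[0.6727·37.6000 + 0.3273·66.2000] = 46.0392; exercise value = 48.0000 > continuation, so V_d = 48.0000 (exercise)
Node 0 (S = 80): continuation = 1/1.02·[0.6727·12.0642 + 0.3273·48.0000] = 23.3578; exercise value = 20.0000 ≤ continuation, so V_0 = 23.3578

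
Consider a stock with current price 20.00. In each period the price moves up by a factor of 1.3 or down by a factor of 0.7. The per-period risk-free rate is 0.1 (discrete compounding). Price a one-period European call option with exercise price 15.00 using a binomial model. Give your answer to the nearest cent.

6.67

Risk-neutral probability p = (1 + 0.1 − 0.7)/(1.3 − 0.7) = 0.4000/0.6000 = 0.6667
Terminal stock prices: S_u = 26, S_d = 14
Terminal payoffs (S − K): max(11, 0) = 11, max(-1, 0) = 0
Node 0 (S = 20): V_0 = 1/1.1·[0.6667·11.0000 + 0.3333·0.0000] = 6.6667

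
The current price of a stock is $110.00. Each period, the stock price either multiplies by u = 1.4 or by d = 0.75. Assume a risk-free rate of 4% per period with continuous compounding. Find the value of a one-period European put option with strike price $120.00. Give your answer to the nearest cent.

Risk-neutral probability p = (e^0.04 − 0.75)/(1.4 − 0.75) = 0.2908/0.6500 = 0.4474
Terminal stock prices: S_u = 154, S_d = 82.5
Terminal payoffs (K − S): max(-34, 0) = 0, max(37.5, 0) = 37.5
Node 0 (S = 110): V_0 = e^(−0.04)·[0.4474·0.0000 + 0.5526·37.5000] = 19.9099

$19.91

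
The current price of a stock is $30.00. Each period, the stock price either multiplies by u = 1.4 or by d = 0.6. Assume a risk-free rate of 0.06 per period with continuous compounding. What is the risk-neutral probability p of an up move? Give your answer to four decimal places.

Risk-neutral probability p = (e^0.06 − 0.6)/(1.4 − 0.6) = 0.4618/0.8000 = 0.5773

p = 0.5773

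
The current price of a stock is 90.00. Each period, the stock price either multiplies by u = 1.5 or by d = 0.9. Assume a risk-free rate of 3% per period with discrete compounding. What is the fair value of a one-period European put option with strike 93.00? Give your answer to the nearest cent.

9.13

Risk-neutral probability p = (1 + 0.03 − 0.9)/(1.5 − 0.9) = 0.1300/0.6000 = 0.2167
Terminal stock prices: S_u = 135, S_d = 81
Terminal payoffs (K − S): max(-42, 0) = 0, max(12, 0) = 12
Node 0 (S = 90): V_0 = 1/1.03·[0.2167·0.0000 + 0.7833·12.0000] = 9.1262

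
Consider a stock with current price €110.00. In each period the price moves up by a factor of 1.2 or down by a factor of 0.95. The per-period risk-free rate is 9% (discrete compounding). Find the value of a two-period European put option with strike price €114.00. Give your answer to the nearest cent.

Risk-neutral probability p = (1 + 0.09 − 0.95)/(1.2 − 0.95) = 0.1400/0.2500 = 0.5600
Terminal stock prices: S_uu = 158.4, S_ud = 125.4, S_dd = 99.27
Terminal payoffs (K − S): max(-44.4, 0) = 0, max(-11.4, 0) = 0, max(14.73, 0) = 14.73
Node u (S = 132): V_u = 1/1.09·[0.5600·0.0000 + 0.4400·0.0000] = 0.0000
Node d (S = 104.5): V_d = 1/1.09·[0.5600·0.0000 + 0.4400·14.7250] = 5.9440
Node 0 (S = 110): V_0 = 1/1.09·[0.5600·0.0000 + 0.4400·5.9440] = 2.3994

€2.40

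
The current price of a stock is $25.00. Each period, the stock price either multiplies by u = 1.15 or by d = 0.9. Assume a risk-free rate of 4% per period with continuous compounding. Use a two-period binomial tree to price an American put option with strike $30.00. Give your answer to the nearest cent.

$5.00

Risk-neutral probability p = (e^0.04 − 0.9)/(1.15 − 0.9) = 0.1408/0.2500 = 0.5632
Terminal stock prices: S_uu = 33.06, S_ud = 25.87, S_dd = 20.25
Terminal payoffs (K − S): max(-3.062, 0) = 0, max(4.125, 0) = 4.125, max(9.75, 0) = 9.75
Node u (S = 28.75): continuation = e^(−0.04)·[0.5632·0.0000 + 0.4368·4.1250] = 1.7310; exercise value = 1.2500 ≤ continuation, so V_u = 1.7310
Node d (S = 22.5): continuation = e^(−0.04)·[0.5632·4.1250 + 0.4368·9.7500] = 6.3237; exercise value = 7.5000 > continuation, so V_d = 7.5000 (exercise)
Node 0 (S = 25): continuation = e^(−0.04)·[0.5632·1.7310 + 0.4368·7.5000] = 4.0840; exercise value = 5.0000 > continuation, so V_0 = 5.0000 (exercise)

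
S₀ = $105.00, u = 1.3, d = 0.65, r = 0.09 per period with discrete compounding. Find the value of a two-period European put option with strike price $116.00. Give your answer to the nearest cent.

Risk-neutral probability p = (1 + 0.09 − 0.65)/(1.3 − 0.65) = 0.4400/0.6500 = 0.6769
Terminal stock prices: S_uu = 177.5, S_ud = 88.73, S_dd = 44.36
Terminal payoffs (K − S): max(-61.45, 0) = 0, max(27.27, 0) = 27.27, max(71.64, 0) = 71.64
Node u (S = 136.5): V_u = 1/1.09·[0.6769·0.0000 + 0.3231·27.2750] = 8.0843
Node d (S = 68.25): V_d = 1/1.09·[0.6769·27.2750 + 0.3231·71.6375] = 38.1720
Node 0 (S = 105): V_0 = 1/1.09·[0.6769·8.0843 + 0.3231·38.1720] = 16.3348

$16.33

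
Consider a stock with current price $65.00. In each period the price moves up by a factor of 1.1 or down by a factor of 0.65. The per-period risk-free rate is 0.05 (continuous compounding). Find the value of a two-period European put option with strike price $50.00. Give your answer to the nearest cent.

$0.86

Risk-neutral probability p = (e^0.05 − 0.65)/(1.1 − 0.65) = 0.4013/0.4500 = 0.8917
Terminal stock prices: S_uu = 78.65, S_ud = 46.48, S_dd = 27.46
Terminal payoffs (K − S): max(-28.65, 0) = 0, max(3.525, 0) = 3.525, max(22.54, 0) = 22.54
Node u (S = 71.5): V_u = e^(−0.05)·[0.8917·0.0000 + 0.1083·3.5250] = 0.3631
Node d (S = 42.25): V_d = e^(−0.05)·[0.8917·3.5250 + 0.1083·22.5375] = 5.3115
Node 0 (S = 65): V_0 = e^(−0.05)·[0.8917·0.3631 + 0.1083·5.3115] = 0.8551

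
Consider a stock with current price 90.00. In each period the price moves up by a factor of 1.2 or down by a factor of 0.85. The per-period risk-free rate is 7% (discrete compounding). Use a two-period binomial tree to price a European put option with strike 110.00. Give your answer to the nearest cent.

Risk-neutral probability p = (1 + 0.07 − 0.85)/(1.2 − 0.85) = 0.2200/0.3500 = 0.6286
Terminal stock prices: S_uu = 129.6, S_ud = 91.8, S_dd = 65.02
Terminal payoffs (K − S): max(-19.6, 0) = 0, max(18.2, 0) = 18.2, max(44.98, 0) = 44.98
Node u (S = 108): V_u = 1/1.07·[0.6286·0.0000 + 0.3714·18.2000] = 6.3178
Node d (S = 76.5): V_d = 1/1.07·[0.6286·18.2000 + 0.3714·44.9750] = 26.3037
Node 0 (S = 90): V_0 = 1/1.07·[0.6286·6.3178 + 0.3714·26.3037] = 12.8422

12.84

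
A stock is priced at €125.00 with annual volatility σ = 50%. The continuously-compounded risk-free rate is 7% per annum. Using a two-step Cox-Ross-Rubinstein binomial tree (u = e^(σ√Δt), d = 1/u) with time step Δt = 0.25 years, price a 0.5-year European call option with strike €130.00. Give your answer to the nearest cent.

CRR parameters: u = e^(σ√Δt) = e^(0.5·√0.25) = 1.2840, d = 1/u = 0.7788
Per-period rate: rΔt = 0.07·0.25 = 0.0175, so R = e^0.0175 = 1.0177
Risk-neutral probability p = (e^0.0175 − 0.7788)/(1.2840 − 0.7788) = 0.2389/0.5052 = 0.4728
Terminal stock prices: S_uu = 206.1, S_ud = 125, S_dd = 75.82
Terminal payoffs (S − K): max(76.09, 0) = 76.09, max(-5, 0) = 0, max(-54.18, 0) = 0
Node u (S = 160.5): V_u = e^(−0.0175)·[0.4728·76.0902 + 0.5272·0.0000] = 35.3488
Node d (S = 97.35): V_d = e^(−0.0175)·[0.4728·0.0000 + 0.5272·0.0000] = 0.0000
Node 0 (S = 125): V_0 = e^(−0.0175)·[0.4728·35.3488 + 0.5272·0.0000] = 16.4218

€16.42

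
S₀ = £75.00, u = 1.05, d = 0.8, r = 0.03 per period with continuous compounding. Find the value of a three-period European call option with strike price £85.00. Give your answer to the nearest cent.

£1.30

Risk-neutral probability p = (e^0.03 − 0.8)/(1.05 − 0.8) = 0.2305/0.2500 = 0.9218
Terminal stock prices: S_uuu = 86.82, S_uud = 66.15, S_udd = 50.4, S_ddd = 38.4
Terminal payoffs (S − K): max(1.822, 0) = 1.822, max(-18.85, 0) = 0, max(-34.6, 0) = 0, max(-46.6, 0) = 0
Node uu (S = 82.69): V_uu = e^(−0.03)·[0.9218·1.8219 + 0.0782·0.0000] = 1.6298
Node ud (S = 63): V_ud = e^(−0.03)·[0.9218·0.0000 + 0.0782·0.0000] = 0.0000
Node dd (S = 48): V_dd = e^(−0.03)·[0.9218·0.0000 + 0.0782·0.0000] = 0.0000
Node u (S = 78.75): V_u = e^(−0.03)·[0.9218·1.6298 + 0.0782·0.0000] = 1.4580
Node d (S = 60): V_d = e^(−0.03)·[0.9218·0.0000 + 0.0782·0.0000] = 0.0000
Node 0 (S = 75): V_0 = e^(−0.03)·[0.9218·1.4580 + 0.0782·0.0000] = 1.3043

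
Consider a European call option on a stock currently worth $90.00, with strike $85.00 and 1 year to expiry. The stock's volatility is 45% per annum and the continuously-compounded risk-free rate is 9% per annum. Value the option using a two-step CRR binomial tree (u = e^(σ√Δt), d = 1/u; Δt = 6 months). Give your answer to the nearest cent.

$21.12

CRR parameters: u = e^(σ√Δt) = e^(0.45·√0.5) = 1.3746, d = 1/u = 0.7275
Per-period rate: rΔt = 0.09·0.5 = 0.045, so R = e^0.045 = 1.0460
Risk-neutral probability p = (e^0.045 − 0.7275)/(1.3746 − 0.7275) = 0.3186/0.6472 = 0.4922
Terminal stock prices: S_uu = 170.1, S_ud = 90, S_dd = 47.63
Terminal payoffs (S − K): max(85.07, 0) = 85.07, max(5, 0) = 5, max(-37.37, 0) = 0
Node u (S = 123.7): V_u = e^(−0.045)·[0.4922·85.0693 + 0.5078·5.0000] = 42.4586
Node d (S = 65.47): V_d = e^(−0.045)·[0.4922·5.0000 + 0.5078·0.0000] = 2.3529
Node 0 (S = 90): V_0 = e^(−0.045)·[0.4922·42.4586 + 0.5078·2.3529] = 21.1221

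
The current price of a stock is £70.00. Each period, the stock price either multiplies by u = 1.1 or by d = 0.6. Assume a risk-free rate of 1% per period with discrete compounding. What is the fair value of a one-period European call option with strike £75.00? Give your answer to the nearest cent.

£1.62

Risk-neutral probability p = (1 + 0.01 − 0.6)/(1.1 − 0.6) = 0.4100/0.5000 = 0.8200
Terminal stock prices: S_u = 77, S_d = 42
Terminal payoffs (S − K): max(2, 0) = 2, max(-33, 0) = 0
Node 0 (S = 70): V_0 = 1/1.01·[0.8200·2.0000 + 0.1800·0.0000] = 1.6238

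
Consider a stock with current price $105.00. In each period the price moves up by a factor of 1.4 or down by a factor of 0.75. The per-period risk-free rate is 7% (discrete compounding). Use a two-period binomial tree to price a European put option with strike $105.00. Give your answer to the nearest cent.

$10.34

Risk-neutral probability p = (1 + 0.07 − 0.75)/(1.4 − 0.75) = 0.3200/0.6500 = 0.4923
Terminal stock prices: S_uu = 205.8, S_ud = 110.2, S_dd = 59.06
Terminal payoffs (K − S): max(-100.8, 0) = 0, max(-5.25, 0) = 0, max(45.94, 0) = 45.94
Node u (S = 147): V_u = 1/1.07·[0.4923·0.0000 + 0.5077·0.0000] = 0.0000
Node d (S = 78.75): V_d = 1/1.07·[0.4923·0.0000 + 0.5077·45.9375] = 21.7964
Node 0 (S = 105): V_0 = 1/1.07·[0.4923·0.0000 + 0.5077·21.7964] = 10.3419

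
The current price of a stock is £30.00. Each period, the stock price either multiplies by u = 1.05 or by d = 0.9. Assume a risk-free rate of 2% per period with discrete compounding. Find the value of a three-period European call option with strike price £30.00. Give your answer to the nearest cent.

£2.28

Risk-neutral probability p = (1 + 0.02 − 0.9)/(1.05 − 0.9) = 0.1200/0.1500 = 0.8000
Terminal stock prices: S_uuu = 34.73, S_uud = 29.77, S_udd = 25.52, S_ddd = 21.87
Terminal payoffs (S − K): max(4.729, 0) = 4.729, max(-0.2325, 0) = 0, max(-4.485, 0) = 0, max(-8.13, 0) = 0
Node uu (S = 33.08): V_uu = 1/1.02·[0.8000·4.7288 + 0.2000·0.0000] = 3.7088
Node ud (S = 28.35): V_ud = 1/1.02·[0.8000·0.0000 + 0.2000·0.0000] = 0.0000
Node dd (S = 24.3): V_dd = 1/1.02·[0.8000·0.0000 + 0.2000·0.0000] = 0.0000
Node u (S = 31.5): V_u = 1/1.02·[0.8000·3.7088 + 0.2000·0.0000] = 2.9089
Node d (S = 27): V_d = 1/1.02·[0.8000·0.0000 + 0.2000·0.0000] = 0.0000
Node 0 (S = 30): V_0 = 1/1.02·[0.8000·2.9089 + 0.2000·0.0000] = 2.2815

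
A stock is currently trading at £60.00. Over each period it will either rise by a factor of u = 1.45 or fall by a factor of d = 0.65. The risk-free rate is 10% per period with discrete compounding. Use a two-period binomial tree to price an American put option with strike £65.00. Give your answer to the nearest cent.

Risk-neutral probability p = (1 + 0.1 − 0.65)/(1.45 − 0.65) = 0.4500/0.8000 = 0.5625
Terminal stock prices: S_uu = 126.2, S_ud = 56.55, S_dd = 25.35
Terminal payoffs (K − S): max(-61.15, 0) = 0, max(8.45, 0) = 8.45, max(39.65, 0) = 39.65
Node u (S = 87): continuation = 1/1.1·[0.5625·0.0000 + 0.4375·8.4500] = 3.3608; exercise value = 0.0000 ≤ continuation, so V_u = 3.3608
Node d (S = 39): continuation = 1/1.1·[0.5625·8.4500 + 0.4375·39.6500] = 20.0909; exercise value = 26.0000 > continuation, so V_d = 26.0000 (exercise)
Node 0 (S = 60): continuation = 1/1.1·[0.5625·3.3608 + 0.4375·26.0000] = 12.0595; exercise value = 5.0000 ≤ continuation, so V_0 = 12.0595

£12.06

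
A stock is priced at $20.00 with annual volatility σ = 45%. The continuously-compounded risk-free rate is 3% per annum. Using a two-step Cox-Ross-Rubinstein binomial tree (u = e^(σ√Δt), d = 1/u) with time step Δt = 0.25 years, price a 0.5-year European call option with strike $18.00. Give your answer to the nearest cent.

$3.77

CRR parameters: u = e^(σ√Δt) = e^(0.45·√0.25) = 1.2523, d = 1/u = 0.7985
Per-period rate: rΔt = 0.03·0.25 = 0.0075, so R = e^0.0075 = 1.0075
Risk-neutral probability p = (e^0.0075 − 0.7985)/(1.2523 − 0.7985) = 0.2090/0.4538 = 0.4606
Terminal stock prices: S_uu = 31.37, S_ud = 20, S_dd = 12.75
Terminal payoffs (S − K): max(13.37, 0) = 13.37, max(2, 0) = 2, max(-5.247, 0) = 0
Node u (S = 25.05): V_u = e^(−0.0075)·[0.4606·13.3662 + 0.5394·2.0000] = 7.1809
Node d (S = 15.97): V_d = e^(−0.0075)·[0.4606·2.0000 + 0.5394·0.0000] = 0.9143
Node 0 (S = 20): V_0 = e^(−0.0075)·[0.4606·7.1809 + 0.5394·0.9143] = 3.7721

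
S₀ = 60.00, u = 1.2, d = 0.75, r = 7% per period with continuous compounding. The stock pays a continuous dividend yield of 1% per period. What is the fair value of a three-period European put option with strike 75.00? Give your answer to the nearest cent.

Per-period risk-free factor R = e^0.07 = 1.0725; dividend-adjusted growth = e^(0.07−0.01) = 1.0618.
Risk-neutral probability p = (1.0618 − 0.75)/(1.2 − 0.75) = 0.3118/0.4500 = 0.6930
Terminal stock prices: S_uuu = 103.7, S_uud = 64.8, S_udd = 40.5, S_ddd = 25.31
Terminal payoffs (K − S): max(-28.68, 0) = 0, max(10.2, 0) = 10.2, max(34.5, 0) = 34.5, max(49.69, 0) = 49.69
Node uu (S = 86.4): V_uu = e^(−0.07)·[0.6930·0.0000 + 0.3070·10.2000] = 2.9200
Node ud (S = 54): V_ud = e^(−0.07)·[0.6930·10.2000 + 0.3070·34.5000] = 16.4668
Node dd (S = 33.75): V_dd = e^(−0.07)·[0.6930·34.5000 + 0.3070·49.6875] = 36.5154
Node u (S = 72): V_u = e^(−0.07)·[0.6930·2.9200 + 0.3070·16.4668] = 6.6007
Node d (S = 45): V_d = e^(−0.07)·[0.6930·16.4668 + 0.3070·36.5154] = 21.0929
Node 0 (S = 60): V_0 = e^(−0.07)·[0.6930·6.6007 + 0.3070·21.0929] = 10.3032

10.30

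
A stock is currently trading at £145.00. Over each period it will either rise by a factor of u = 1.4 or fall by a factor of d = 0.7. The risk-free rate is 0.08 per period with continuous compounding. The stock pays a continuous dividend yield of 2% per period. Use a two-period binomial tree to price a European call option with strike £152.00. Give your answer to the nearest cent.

£30.10

Per-period risk-free factor R = e^0.08 = 1.0833; dividend-adjusted growth = e^(0.08−0.02) = 1.0618.
Risk-neutral probability p = (1.0618 − 0.7)/(1.4 − 0.7) = 0.3618/0.7000 = 0.5169
Terminal stock prices: S_uu = 284.2, S_ud = 142.1, S_dd = 71.05
Terminal payoffs (S − K): max(132.2, 0) = 132.2, max(-9.9, 0) = 0, max(-80.95, 0) = 0
Node u (S = 203): V_u = e^(−0.08)·[0.5169·132.2000 + 0.4831·0.0000] = 63.0815
Node d (S = 101.5): V_d = e^(−0.08)·[0.5169·0.0000 + 0.4831·0.0000] = 0.0000
Node 0 (S = 145): V_0 = e^(−0.08)·[0.5169·63.0815 + 0.4831·0.0000] = 30.1005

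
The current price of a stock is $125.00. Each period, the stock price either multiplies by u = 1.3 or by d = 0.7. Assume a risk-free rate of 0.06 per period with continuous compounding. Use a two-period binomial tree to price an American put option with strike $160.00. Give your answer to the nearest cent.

Risk-neutral probability p = (e^0.06 − 0.7)/(1.3 − 0.7) = 0.3618/0.6000 = 0.6031
Terminal stock prices: S_uu = 211.3, S_ud = 113.7, S_dd = 61.25
Terminal payoffs (K − S): max(-51.25, 0) = 0, max(46.25, 0) = 46.25, max(98.75, 0) = 98.75
Node u (S = 162.5): continuation = e^(−0.06)·[0.6031·0.0000 + 0.3969·46.2500] = 17.2893; exercise value = 0.0000 ≤ continuation, so V_u = 17.2893
Node d (S = 87.5): continuation = e^(−0.06)·[0.6031·46.2500 + 0.3969·98.7500] = 63.1823; exercise value = 72.5000 > continuation, so V_d = 72.5000 (exercise)
Node 0 (S = 125): continuation = e^(−0.06)·[0.6031·17.2893 + 0.3969·72.5000] = 36.9215; exercise value = 35.0000 ≤ continuation, so V_0 = 36.9215

$36.92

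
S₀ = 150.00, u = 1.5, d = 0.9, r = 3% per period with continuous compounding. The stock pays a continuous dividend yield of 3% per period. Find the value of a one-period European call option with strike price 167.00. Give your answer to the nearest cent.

Per-period risk-free factor R = e^0.03 = 1.0305; dividend-adjusted growth = e^(0.03−0.03) = 1.0000.
Risk-neutral probability p = (1.0000 − 0.9)/(1.5 − 0.9) = 0.1000/0.6000 = 0.1667
Terminal stock prices: S_u = 225, S_d = 135
Terminal payoffs (S − K): max(58, 0) = 58, max(-32, 0) = 0
Node 0 (S = 150): V_0 = e^(−0.03)·[0.1667·58.0000 + 0.8333·0.0000] = 9.3810

9.38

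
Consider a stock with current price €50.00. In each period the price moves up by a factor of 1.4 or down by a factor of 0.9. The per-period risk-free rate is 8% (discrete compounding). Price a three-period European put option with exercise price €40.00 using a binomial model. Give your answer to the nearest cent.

Risk-neutral probability p = (1 + 0.08 − 0.9)/(1.4 − 0.9) = 0.1800/0.5000 = 0.3600
Terminal stock prices: S_uuu = 137.2, S_uud = 88.2, S_udd = 56.7, S_ddd = 36.45
Terminal payoffs (K − S): max(-97.2, 0) = 0, max(-48.2, 0) = 0, max(-16.7, 0) = 0, max(3.55, 0) = 3.55
Node uu (S = 98): V_uu = 1/1.08·[0.3600·0.0000 + 0.6400·0.0000] = 0.0000
Node ud (S = 63): V_ud = 1/1.08·[0.3600·0.0000 + 0.6400·0.0000] = 0.0000
Node dd (S = 40.5): V_dd = 1/1.08·[0.3600·0.0000 + 0.6400·3.5500] = 2.1037
Node u (S = 70): V_u = 1/1.08·[0.3600·0.0000 + 0.6400·0.0000] = 0.0000
Node d (S = 45): V_d = 1/1.08·[0.3600·0.0000 + 0.6400·2.1037] = 1.2466
Node 0 (S = 50): V_0 = 1/1.08·[0.3600·0.0000 + 0.6400·1.2466] = 0.7387

€0.74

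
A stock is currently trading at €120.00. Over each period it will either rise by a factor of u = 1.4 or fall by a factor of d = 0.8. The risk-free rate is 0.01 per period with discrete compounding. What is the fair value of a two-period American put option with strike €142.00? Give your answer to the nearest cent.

€31.30

Risk-neutral probability p = (1 + 0.01 − 0.8)/(1.4 − 0.8) = 0.2100/0.6000 = 0.3500
Terminal stock prices: S_uu = 235.2, S_ud = 134.4, S_dd = 76.8
Terminal payoffs (K − S): max(-93.2, 0) = 0, max(7.6, 0) = 7.6, max(65.2, 0) = 65.2
Node u (S = 168): continuation = 1/1.01·[0.3500·0.0000 + 0.6500·7.6000] = 4.8911; exercise value = 0.0000 ≤ continuation, so V_u = 4.8911
Node d (S = 96): continuation = 1/1.01·[0.3500·7.6000 + 0.6500·65.2000] = 44.5941; exercise value = 46.0000 > continuation, so V_d = 46.0000 (exercise)
Node 0 (S = 120): continuation = 1/1.01·[0.3500·4.8911 + 0.6500·46.0000] = 31.2989; exercise value = 22.0000 ≤ continuation, so V_0 = 31.2989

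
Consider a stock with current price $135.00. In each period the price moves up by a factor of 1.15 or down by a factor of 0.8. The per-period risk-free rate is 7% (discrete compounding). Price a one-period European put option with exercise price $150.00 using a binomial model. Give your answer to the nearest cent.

$8.97

Risk-neutral probability p = (1 + 0.07 − 0.8)/(1.15 − 0.8) = 0.2700/0.3500 = 0.7714
Terminal stock prices: S_u = 155.2, S_d = 108
Terminal payoffs (K − S): max(-5.25, 0) = 0, max(42, 0) = 42
Node 0 (S = 135): V_0 = 1/1.07·[0.7714·0.0000 + 0.2286·42.0000] = 8.9720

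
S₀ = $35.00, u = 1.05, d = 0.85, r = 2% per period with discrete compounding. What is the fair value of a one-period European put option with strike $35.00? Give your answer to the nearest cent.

Risk-neutral probability p = (1 + 0.02 − 0.85)/(1.05 − 0.85) = 0.1700/0.2000 = 0.8500
Terminal stock prices: S_u = 36.75, S_d = 29.75
Terminal payoffs (K − S): max(-1.75, 0) = 0, max(5.25, 0) = 5.25
Node 0 (S = 35): V_0 = 1/1.02·[0.8500·0.0000 + 0.1500·5.2500] = 0.7721

$0.77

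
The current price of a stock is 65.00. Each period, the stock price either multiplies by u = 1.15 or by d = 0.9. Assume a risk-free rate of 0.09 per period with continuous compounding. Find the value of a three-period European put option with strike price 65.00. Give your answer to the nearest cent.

Risk-neutral probability p = (e^0.09 − 0.9)/(1.15 − 0.9) = 0.1942/0.2500 = 0.7767
Terminal stock prices: S_uuu = 98.86, S_uud = 77.37, S_udd = 60.55, S_ddd = 47.39
Terminal payoffs (K − S): max(-33.86, 0) = 0, max(-12.37, 0) = 0, max(4.452, 0) = 4.452, max(17.61, 0) = 17.61
Node uu (S = 85.96): V_uu = e^(−0.09)·[0.7767·0.0000 + 0.2233·0.0000] = 0.0000
Node ud (S = 67.28): V_ud = e^(−0.09)·[0.7767·0.0000 + 0.2233·4.4525] = 0.9087
Node dd (S = 52.65): V_dd = e^(−0.09)·[0.7767·4.4525 + 0.2233·17.6150] = 6.7555
Node u (S = 74.75): V_u = e^(−0.09)·[0.7767·0.0000 + 0.2233·0.9087] = 0.1854
Node d (S = 58.5): V_d = e^(−0.09)·[0.7767·0.9087 + 0.2233·6.7555] = 2.0237
Node 0 (S = 65): V_0 = e^(−0.09)·[0.7767·0.1854 + 0.2233·2.0237] = 0.5446

0.54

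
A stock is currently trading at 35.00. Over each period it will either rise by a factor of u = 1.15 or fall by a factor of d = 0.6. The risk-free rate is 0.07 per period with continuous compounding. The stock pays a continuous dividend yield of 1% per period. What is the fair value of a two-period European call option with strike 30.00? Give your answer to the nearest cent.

9.98

Per-period risk-free factor R = e^0.07 = 1.0725; dividend-adjusted growth = e^(0.07−0.01) = 1.0618.
Risk-neutral probability p = (1.0618 − 0.6)/(1.15 − 0.6) = 0.4618/0.5500 = 0.8397
Terminal stock prices: S_uu = 46.29, S_ud = 24.15, S_dd = 12.6
Terminal payoffs (S − K): max(16.29, 0) = 16.29, max(-5.85, 0) = 0, max(-17.4, 0) = 0
Node u (S = 40.25): V_u = e^(−0.07)·[0.8397·16.2875 + 0.1603·0.0000] = 12.7520
Node d (S = 21): V_d = e^(−0.07)·[0.8397·0.0000 + 0.1603·0.0000] = 0.0000
Node 0 (S = 35): V_0 = e^(−0.07)·[0.8397·12.7520 + 0.1603·0.0000] = 9.9840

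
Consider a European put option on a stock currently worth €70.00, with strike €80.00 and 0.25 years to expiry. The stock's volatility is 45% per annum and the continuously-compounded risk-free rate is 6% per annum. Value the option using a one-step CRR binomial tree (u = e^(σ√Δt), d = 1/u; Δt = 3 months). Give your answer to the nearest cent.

€12.41

CRR parameters: u = e^(σ√Δt) = e^(0.45·√0.25) = 1.2523, d = 1/u = 0.7985
Per-period rate: rΔt = 0.06·0.25 = 0.015, so R = e^0.015 = 1.0151
Risk-neutral probability p = (e^0.015 − 0.7985)/(1.2523 − 0.7985) = 0.2166/0.4538 = 0.4773
Terminal stock prices: S_u = 87.66, S_d = 55.9
Terminal payoffs (K − S): max(-7.663, 0) = 0, max(24.1, 0) = 24.1
Node 0 (S = 70): V_0 = e^(−0.015)·[0.4773·0.0000 + 0.5227·24.1039] = 12.4118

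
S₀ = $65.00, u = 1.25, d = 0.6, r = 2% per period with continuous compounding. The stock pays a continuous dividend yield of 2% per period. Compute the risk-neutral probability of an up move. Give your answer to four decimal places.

Per-period risk-free factor R = e^0.02 = 1.0202; dividend-adjusted growth = e^(0.02−0.02) = 1.0000.
Risk-neutral probability p = (1.0000 − 0.6)/(1.25 − 0.6) = 0.4000/0.6500 = 0.6154

p = 0.6154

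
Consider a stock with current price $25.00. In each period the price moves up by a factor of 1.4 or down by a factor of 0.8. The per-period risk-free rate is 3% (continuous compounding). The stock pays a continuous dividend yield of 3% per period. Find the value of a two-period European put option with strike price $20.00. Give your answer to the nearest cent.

$1.67

Per-period risk-free factor R = e^0.03 = 1.0305; dividend-adjusted growth = e^(0.03−0.03) = 1.0000.
Risk-neutral probability p = (1.0000 − 0.8)/(1.4 − 0.8) = 0.2000/0.6000 = 0.3333
Terminal stock prices: S_uu = 49, S_ud = 28, S_dd = 16
Terminal payoffs (K − S): max(-29, 0) = 0, max(-8, 0) = 0, max(4, 0) = 4
Node u (S = 35): V_u = e^(−0.03)·[0.3333·0.0000 + 0.6667·0.0000] = 0.0000
Node d (S = 20): V_d = e^(−0.03)·[0.3333·0.0000 + 0.6667·4.0000] = 2.5879
Node 0 (S = 25): V_0 = e^(−0.03)·[0.3333·0.0000 + 0.6667·2.5879] = 1.6742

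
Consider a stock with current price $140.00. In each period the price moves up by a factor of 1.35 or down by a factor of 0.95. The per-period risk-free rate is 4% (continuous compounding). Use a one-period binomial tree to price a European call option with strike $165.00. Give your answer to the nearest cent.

$5.24

Risk-neutral probability p = (e^0.04 − 0.95)/(1.35 − 0.95) = 0.0908/0.4000 = 0.2270
Terminal stock prices: S_u = 189, S_d = 133
Terminal payoffs (S − K): max(24, 0) = 24, max(-32, 0) = 0
Node 0 (S = 140): V_0 = e^(−0.04)·[0.2270·24.0000 + 0.7730·0.0000] = 5.2350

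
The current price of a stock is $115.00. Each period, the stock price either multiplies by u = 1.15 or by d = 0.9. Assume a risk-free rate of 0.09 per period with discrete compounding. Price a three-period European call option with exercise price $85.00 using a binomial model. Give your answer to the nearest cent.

Risk-neutral probability p = (1 + 0.09 − 0.9)/(1.15 − 0.9) = 0.1900/0.2500 = 0.7600
Terminal stock prices: S_uuu = 174.9, S_uud = 136.9, S_udd = 107.1, S_ddd = 83.84
Terminal payoffs (S − K): max(89.9, 0) = 89.9, max(51.88, 0) = 51.88, max(22.12, 0) = 22.12, max(-1.165, 0) = 0
Node uu (S = 152.1): V_uu = 1/1.09·[0.7600·89.9006 + 0.2400·51.8787] = 74.1058
Node ud (S = 119): V_ud = 1/1.09·[0.7600·51.8787 + 0.2400·22.1225] = 41.0433
Node dd (S = 93.15): V_dd = 1/1.09·[0.7600·22.1225 + 0.2400·0.0000] = 15.4249
Node u (S = 132.2): V_u = 1/1.09·[0.7600·74.1058 + 0.2400·41.0433] = 60.7072
Node d (S = 103.5): V_d = 1/1.09·[0.7600·41.0433 + 0.2400·15.4249] = 32.0137
Node 0 (S = 115): V_0 = 1/1.09·[0.7600·60.7072 + 0.2400·32.0137] = 49.3768

$49.38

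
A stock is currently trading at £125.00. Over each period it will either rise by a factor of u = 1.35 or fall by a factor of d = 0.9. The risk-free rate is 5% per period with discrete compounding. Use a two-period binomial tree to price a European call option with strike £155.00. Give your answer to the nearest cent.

£7.34

Risk-neutral probability p = (1 + 0.05 − 0.9)/(1.35 − 0.9) = 0.1500/0.4500 = 0.3333
Terminal stock prices: S_uu = 227.8, S_ud = 151.9, S_dd = 101.2
Terminal payoffs (S − K): max(72.81, 0) = 72.81, max(-3.125, 0) = 0, max(-53.75, 0) = 0
Node u (S = 168.8): V_u = 1/1.05·[0.3333·72.8125 + 0.6667·0.0000] = 23.1151
Node d (S = 112.5): V_d = 1/1.05·[0.3333·0.0000 + 0.6667·0.0000] = 0.0000
Node 0 (S = 125): V_0 = 1/1.05·[0.3333·23.1151 + 0.6667·0.0000] = 7.3381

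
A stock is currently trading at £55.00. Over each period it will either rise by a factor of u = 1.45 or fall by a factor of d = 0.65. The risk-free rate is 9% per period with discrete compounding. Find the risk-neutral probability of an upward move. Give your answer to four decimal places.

Risk-neutral probability p = (1 + 0.09 − 0.65)/(1.45 − 0.65) = 0.4400/0.8000 = 0.5500

p = 0.5500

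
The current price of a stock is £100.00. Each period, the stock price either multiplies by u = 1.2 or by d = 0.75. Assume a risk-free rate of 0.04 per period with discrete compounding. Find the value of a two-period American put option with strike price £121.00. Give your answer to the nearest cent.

£22.29

Risk-neutral probability p = (1 + 0.04 − 0.75)/(1.2 − 0.75) = 0.2900/0.4500 = 0.6444
Terminal stock prices: S_uu = 144, S_ud = 90, S_dd = 56.25
Terminal payoffs (K − S): max(-23, 0) = 0, max(31, 0) = 31, max(64.75, 0) = 64.75
Node u (S = 120): continuation = 1/1.04·[0.6444·0.0000 + 0.3556·31.0000] = 10.5983; exercise value = 1.0000 ≤ continuation, so V_u = 10.5983
Node d (S = 75): continuation = 1/1.04·[0.6444·31.0000 + 0.3556·64.7500] = 41.3462; exercise value = 46.0000 > continuation, so V_d = 46.0000 (exercise)
Node 0 (S = 100): continuation = 1/1.04·[0.6444·10.5983 + 0.3556·46.0000] = 22.2938; exercise value = 21.0000 ≤ continuation, so V_0 = 22.2938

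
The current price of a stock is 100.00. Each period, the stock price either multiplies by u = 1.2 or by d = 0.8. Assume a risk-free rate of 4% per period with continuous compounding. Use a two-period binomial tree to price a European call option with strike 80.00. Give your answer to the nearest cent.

28.49

Risk-neutral probability p = (e^0.04 − 0.8)/(1.2 − 0.8) = 0.2408/0.4000 = 0.6020
Terminal stock prices: S_uu = 144, S_ud = 96, S_dd = 64
Terminal payoffs (S − K): max(64, 0) = 64, max(16, 0) = 16, max(-16, 0) = 0
Node u (S = 120): V_u = e^(−0.04)·[0.6020·64.0000 + 0.3980·16.0000] = 43.1368
Node d (S = 80): V_d = e^(−0.04)·[0.6020·16.0000 + 0.3980·0.0000] = 9.2547
Node 0 (S = 100): V_0 = e^(−0.04)·[0.6020·43.1368 + 0.3980·9.2547] = 28.4900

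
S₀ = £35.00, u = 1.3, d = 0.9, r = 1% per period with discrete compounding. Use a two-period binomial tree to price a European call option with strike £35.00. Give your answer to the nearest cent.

Risk-neutral probability p = (1 + 0.01 − 0.9)/(1.3 − 0.9) = 0.1100/0.4000 = 0.2750
Terminal stock prices: S_uu = 59.15, S_ud = 40.95, S_dd = 28.35
Terminal payoffs (S − K): max(24.15, 0) = 24.15, max(5.95, 0) = 5.95, max(-6.65, 0) = 0
Node u (S = 45.5): V_u = 1/1.01·[0.2750·24.1500 + 0.7250·5.9500] = 10.8465
Node d (S = 31.5): V_d = 1/1.01·[0.2750·5.9500 + 0.7250·0.0000] = 1.6200
Node 0 (S = 35): V_0 = 1/1.01·[0.2750·10.8465 + 0.7250·1.6200] = 4.1162

£4.12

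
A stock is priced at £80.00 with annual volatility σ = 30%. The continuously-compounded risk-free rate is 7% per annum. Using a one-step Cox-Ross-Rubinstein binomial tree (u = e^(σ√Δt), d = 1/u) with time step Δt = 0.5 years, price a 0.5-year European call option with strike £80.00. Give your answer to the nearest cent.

£9.68

CRR parameters: u = e^(σ√Δt) = e^(0.3·√0.5) = 1.2363, d = 1/u = 0.8089
Per-period rate: rΔt = 0.07·0.5 = 0.035, so R = e^0.035 = 1.0356
Risk-neutral probability p = (e^0.035 − 0.8089)/(1.2363 − 0.8089) = 0.2268/0.4275 = 0.5305
Terminal stock prices: S_u = 98.9, S_d = 64.71
Terminal payoffs (S − K): max(18.9, 0) = 18.9, max(-15.29, 0) = 0
Node 0 (S = 80): V_0 = e^(−0.035)·[0.5305·18.9049 + 0.4695·0.0000] = 9.6840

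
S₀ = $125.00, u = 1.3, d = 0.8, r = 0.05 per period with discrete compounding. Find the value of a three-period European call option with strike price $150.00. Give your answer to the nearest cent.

$19.61

Risk-neutral probability p = (1 + 0.05 − 0.8)/(1.3 − 0.8) = 0.2500/0.5000 = 0.5000
Terminal stock prices: S_uuu = 274.6, S_uud = 169, S_udd = 104, S_ddd = 64
Terminal payoffs (S − K): max(124.6, 0) = 124.6, max(19, 0) = 19, max(-46, 0) = 0, max(-86, 0) = 0
Node uu (S = 211.3): V_uu = 1/1.05·[0.5000·124.6250 + 0.5000·19.0000] = 68.3929
Node ud (S = 130): V_ud = 1/1.05·[0.5000·19.0000 + 0.5000·0.0000] = 9.0476
Node dd (S = 80): V_dd = 1/1.05·[0.5000·0.0000 + 0.5000·0.0000] = 0.0000
Node u (S = 162.5): V_u = 1/1.05·[0.5000·68.3929 + 0.5000·9.0476] = 36.8764
Node d (S = 100): V_d = 1/1.05·[0.5000·9.0476 + 0.5000·0.0000] = 4.3084
Node 0 (S = 125): V_0 = 1/1.05·[0.5000·36.8764 + 0.5000·4.3084] = 19.6118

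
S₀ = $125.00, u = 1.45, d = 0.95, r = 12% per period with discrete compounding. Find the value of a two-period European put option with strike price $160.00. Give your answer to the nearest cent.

Risk-neutral probability p = (1 + 0.12 − 0.95)/(1.45 − 0.95) = 0.1700/0.5000 = 0.3400
Terminal stock prices: S_uu = 262.8, S_ud = 172.2, S_dd = 112.8
Terminal payoffs (K − S): max(-102.8, 0) = 0, max(-12.19, 0) = 0, max(47.19, 0) = 47.19
Node u (S = 181.2): V_u = 1/1.12·[0.3400·0.0000 + 0.6600·0.0000] = 0.0000
Node d (S = 118.8): V_d = 1/1.12·[0.3400·0.0000 + 0.6600·47.1875] = 27.8069
Node 0 (S = 125): V_0 = 1/1.12·[0.3400·0.0000 + 0.6600·27.8069] = 16.3862

$16.39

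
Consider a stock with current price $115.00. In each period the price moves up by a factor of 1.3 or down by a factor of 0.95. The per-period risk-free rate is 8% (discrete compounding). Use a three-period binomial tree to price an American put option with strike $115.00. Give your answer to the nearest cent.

$3.80

Risk-neutral probability p = (1 + 0.08 − 0.95)/(1.3 − 0.95) = 0.1300/0.3500 = 0.3714
Terminal stock prices: S_uuu = 252.7, S_uud = 184.6, S_udd = 134.9, S_ddd = 98.6
Terminal payoffs (K − S): max(-137.7, 0) = 0, max(-69.63, 0) = 0, max(-19.92, 0) = 0, max(16.4, 0) = 16.4
Node uu (S = 194.4): continuation = 1/1.08·[0.3714·0.0000 + 0.6286·0.0000] = 0.0000; exercise value = 0.0000 ≤ continuation, so V_uu = 0.0000
Node ud (S = 142): continuation = 1/1.08·[0.3714·0.0000 + 0.6286·0.0000] = 0.0000; exercise value = 0.0000 ≤ continuation, so V_ud = 0.0000
Node dd (S = 103.8): continuation = 1/1.08·[0.3714·0.0000 + 0.6286·16.4019] = 9.5461; exercise value = 11.2125 > continuation, so V_dd = 11.2125 (exercise)
Node u (S = 149.5): continuation = 1/1.08·[0.3714·0.0000 + 0.6286·0.0000] = 0.0000; exercise value = 0.0000 ≤ continuation, so V_u = 0.0000
Node d (S = 109.2): continuation = 1/1.08·[0.3714·0.0000 + 0.6286·11.2125] = 6.5258; exercise value = 5.7500 ≤ continuation, so V_d = 6.5258
Node 0 (S = 115): continuation = 1/1.08·[0.3714·0.0000 + 0.6286·6.5258] = 3.7981; exercise value = 0.0000 ≤ continuation, so V_0 = 3.7981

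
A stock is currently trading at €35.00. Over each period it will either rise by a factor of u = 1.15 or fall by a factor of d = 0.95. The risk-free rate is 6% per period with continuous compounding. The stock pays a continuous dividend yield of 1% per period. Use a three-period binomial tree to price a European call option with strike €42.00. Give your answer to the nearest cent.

€1.84

Per-period risk-free factor R = e^0.06 = 1.0618; dividend-adjusted growth = e^(0.06−0.01) = 1.0513.
Risk-neutral probability p = (1.0513 − 0.95)/(1.15 − 0.95) = 0.1013/0.2000 = 0.5064
Terminal stock prices: S_uuu = 53.23, S_uud = 43.97, S_udd = 36.33, S_ddd = 30.01
Terminal payoffs (S − K): max(11.23, 0) = 11.23, max(1.973, 0) = 1.973, max(-5.674, 0) = 0, max(-11.99, 0) = 0
Node uu (S = 46.29): V_uu = e^(−0.06)·[0.5064·11.2306 + 0.4936·1.9731] = 6.2728
Node ud (S = 38.24): V_ud = e^(−0.06)·[0.5064·1.9731 + 0.4936·0.0000] = 0.9409
Node dd (S = 31.59): V_dd = e^(−0.06)·[0.5064·0.0000 + 0.4936·0.0000] = 0.0000
Node u (S = 40.25): V_u = e^(−0.06)·[0.5064·6.2728 + 0.4936·0.9409] = 3.4287
Node d (S = 33.25): V_d = e^(−0.06)·[0.5064·0.9409 + 0.4936·0.0000] = 0.4487
Node 0 (S = 35): V_0 = e^(−0.06)·[0.5064·3.4287 + 0.4936·0.4487] = 1.8436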